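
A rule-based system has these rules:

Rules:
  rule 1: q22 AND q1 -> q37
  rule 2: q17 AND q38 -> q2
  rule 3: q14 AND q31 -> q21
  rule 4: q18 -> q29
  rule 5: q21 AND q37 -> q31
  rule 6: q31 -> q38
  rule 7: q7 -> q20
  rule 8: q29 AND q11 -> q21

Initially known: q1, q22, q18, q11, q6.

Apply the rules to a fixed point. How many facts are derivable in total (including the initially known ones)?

10

[1] rule 1 [q22 AND q1 -> q37]; rule 4 [q18 -> q29]. ⇒ new: q37, q29.
[2] rule 8 [q29 AND q11 -> q21]. ⇒ new: q21.
[3] rule 5 [q21 AND q37 -> q31]. ⇒ new: q31.
[4] rule 6 [q31 -> q38]. ⇒ new: q38.
Closure: {q1, q11, q18, q21, q22, q29, q31, q37, q38, q6} — 10 facts.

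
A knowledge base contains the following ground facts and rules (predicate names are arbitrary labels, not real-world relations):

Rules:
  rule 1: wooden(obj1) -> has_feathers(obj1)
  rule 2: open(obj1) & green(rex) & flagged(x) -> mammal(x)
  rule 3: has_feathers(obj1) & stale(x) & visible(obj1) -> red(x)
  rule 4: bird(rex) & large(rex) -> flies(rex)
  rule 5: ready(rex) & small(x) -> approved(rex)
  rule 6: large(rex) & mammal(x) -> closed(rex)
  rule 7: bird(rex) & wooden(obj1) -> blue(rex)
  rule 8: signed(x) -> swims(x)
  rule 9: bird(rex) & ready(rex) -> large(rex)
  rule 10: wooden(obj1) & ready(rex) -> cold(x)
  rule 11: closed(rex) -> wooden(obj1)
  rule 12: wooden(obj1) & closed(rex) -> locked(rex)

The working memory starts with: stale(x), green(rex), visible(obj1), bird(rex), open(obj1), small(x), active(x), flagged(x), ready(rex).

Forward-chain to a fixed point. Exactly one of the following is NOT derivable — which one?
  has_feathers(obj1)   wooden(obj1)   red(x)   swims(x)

Round 1: rule 2 [open(obj1) & green(rex) & flagged(x) -> mammal(x)]; rule 5 [ready(rex) & small(x) -> approved(rex)]; rule 9 [bird(rex) & ready(rex) -> large(rex)]. New: mammal(x), approved(rex), large(rex).
Round 2: rule 4 [bird(rex) & large(rex) -> flies(rex)]; rule 6 [large(rex) & mammal(x) -> closed(rex)]. New: flies(rex), closed(rex).
Round 3: rule 11 [closed(rex) -> wooden(obj1)]. New: wooden(obj1).
Round 4: rule 1 [wooden(obj1) -> has_feathers(obj1)]; rule 7 [bird(rex) & wooden(obj1) -> blue(rex)]; rule 10 [wooden(obj1) & ready(rex) -> cold(x)]; rule 12 [wooden(obj1) & closed(rex) -> locked(rex)]. New: has_feathers(obj1), blue(rex), cold(x), locked(rex).
Round 5: rule 3 [has_feathers(obj1) & stale(x) & visible(obj1) -> red(x)]. New: red(x).
Derived: red(x) (round 5), has_feathers(obj1) (round 4), wooden(obj1) (round 3). swims(x) never appears in any round.

swims(x)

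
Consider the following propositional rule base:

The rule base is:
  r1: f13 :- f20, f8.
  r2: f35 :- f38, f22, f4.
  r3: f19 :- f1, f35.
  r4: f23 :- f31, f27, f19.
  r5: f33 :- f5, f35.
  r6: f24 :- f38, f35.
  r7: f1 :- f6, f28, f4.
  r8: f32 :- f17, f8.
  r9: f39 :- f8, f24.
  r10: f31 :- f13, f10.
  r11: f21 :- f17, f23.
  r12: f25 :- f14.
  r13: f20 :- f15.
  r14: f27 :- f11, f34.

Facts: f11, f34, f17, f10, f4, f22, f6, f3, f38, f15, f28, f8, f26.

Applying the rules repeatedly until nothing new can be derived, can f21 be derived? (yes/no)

Round 1: r2 [f35 :- f38, f22, f4.]; r7 [f1 :- f6, f28, f4.]; r8 [f32 :- f17, f8.]; r13 [f20 :- f15.]; r14 [f27 :- f11, f34.]. Adds f35, f1, f32, f20, f27.
Round 2: r1 [f13 :- f20, f8.]; r3 [f19 :- f1, f35.]; r6 [f24 :- f38, f35.]. Adds f13, f19, f24.
Round 3: r9 [f39 :- f8, f24.]; r10 [f31 :- f13, f10.]. Adds f39, f31.
Round 4: r4 [f23 :- f31, f27, f19.]. Adds f23.
Round 5: r11 [f21 :- f17, f23.]. Adds f21.
f21 appears in round 5, so it is derivable.

yes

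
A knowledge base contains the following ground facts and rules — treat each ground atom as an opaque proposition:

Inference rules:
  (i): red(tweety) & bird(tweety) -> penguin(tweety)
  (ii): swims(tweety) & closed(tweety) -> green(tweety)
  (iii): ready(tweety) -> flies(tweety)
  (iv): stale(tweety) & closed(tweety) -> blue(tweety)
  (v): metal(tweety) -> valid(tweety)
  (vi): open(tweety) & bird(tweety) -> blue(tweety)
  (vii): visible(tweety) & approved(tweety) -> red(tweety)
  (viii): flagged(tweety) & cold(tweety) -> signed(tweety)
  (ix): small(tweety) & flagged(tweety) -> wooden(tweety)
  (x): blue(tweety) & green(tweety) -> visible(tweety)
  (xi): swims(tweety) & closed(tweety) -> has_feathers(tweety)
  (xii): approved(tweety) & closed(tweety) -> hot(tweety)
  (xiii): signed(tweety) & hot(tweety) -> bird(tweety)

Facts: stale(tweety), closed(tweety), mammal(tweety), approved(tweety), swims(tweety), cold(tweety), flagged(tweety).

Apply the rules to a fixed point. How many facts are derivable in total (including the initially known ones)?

Round 1: (ii) [swims(tweety) & closed(tweety) -> green(tweety)]; (iv) [stale(tweety) & closed(tweety) -> blue(tweety)]; (viii) [flagged(tweety) & cold(tweety) -> signed(tweety)]; (xi) [swims(tweety) & closed(tweety) -> has_feathers(tweety)]; (xii) [approved(tweety) & closed(tweety) -> hot(tweety)]. Adds green(tweety), blue(tweety), signed(tweety), has_feathers(tweety), hot(tweety).
Round 2: (x) [blue(tweety) & green(tweety) -> visible(tweety)]; (xiii) [signed(tweety) & hot(tweety) -> bird(tweety)]. Adds visible(tweety), bird(tweety).
Round 3: (vii) [visible(tweety) & approved(tweety) -> red(tweety)]. Adds red(tweety).
Round 4: (i) [red(tweety) & bird(tweety) -> penguin(tweety)]. Adds penguin(tweety).
Closure: {approved(tweety), bird(tweety), blue(tweety), closed(tweety), cold(tweety), flagged(tweety), green(tweety), has_feathers(tweety), hot(tweety), mammal(tweety), penguin(tweety), red(tweety), signed(tweety), stale(tweety), swims(tweety), visible(tweety)} — 16 facts.

16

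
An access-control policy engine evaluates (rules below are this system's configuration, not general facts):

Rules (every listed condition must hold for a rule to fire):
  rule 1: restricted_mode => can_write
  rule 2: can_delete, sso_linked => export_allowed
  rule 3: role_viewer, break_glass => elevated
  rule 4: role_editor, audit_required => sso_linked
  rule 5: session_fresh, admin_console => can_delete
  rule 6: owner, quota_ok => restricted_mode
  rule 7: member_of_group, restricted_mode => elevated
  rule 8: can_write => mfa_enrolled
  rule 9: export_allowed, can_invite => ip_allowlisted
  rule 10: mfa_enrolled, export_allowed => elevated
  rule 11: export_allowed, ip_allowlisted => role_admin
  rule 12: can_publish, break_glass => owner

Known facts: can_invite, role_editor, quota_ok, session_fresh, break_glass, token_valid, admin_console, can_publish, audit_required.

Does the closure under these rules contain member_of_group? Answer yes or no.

no

Round 1: rule 4 [role_editor, audit_required => sso_linked]; rule 5 [session_fresh, admin_console => can_delete]; rule 12 [can_publish, break_glass => owner]. New: sso_linked, can_delete, owner.
Round 2: rule 2 [can_delete, sso_linked => export_allowed]; rule 6 [owner, quota_ok => restricted_mode]. New: export_allowed, restricted_mode.
Round 3: rule 1 [restricted_mode => can_write]; rule 9 [export_allowed, can_invite => ip_allowlisted]. New: can_write, ip_allowlisted.
Round 4: rule 8 [can_write => mfa_enrolled]; rule 11 [export_allowed, ip_allowlisted => role_admin]. New: mfa_enrolled, role_admin.
Round 5: rule 10 [mfa_enrolled, export_allowed => elevated]. New: elevated.
Fixed point reached. No rule has member_of_group as a consequent, and it is not given.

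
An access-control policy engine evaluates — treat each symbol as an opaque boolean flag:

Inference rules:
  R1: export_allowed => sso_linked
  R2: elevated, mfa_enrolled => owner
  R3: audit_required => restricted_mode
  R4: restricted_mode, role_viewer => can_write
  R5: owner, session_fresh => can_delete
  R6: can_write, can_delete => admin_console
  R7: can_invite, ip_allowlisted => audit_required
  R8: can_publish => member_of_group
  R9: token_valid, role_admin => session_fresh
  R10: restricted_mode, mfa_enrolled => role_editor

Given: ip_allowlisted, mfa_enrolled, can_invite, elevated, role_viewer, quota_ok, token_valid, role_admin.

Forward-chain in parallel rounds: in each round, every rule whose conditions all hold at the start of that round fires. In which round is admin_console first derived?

4

[1] R2 [elevated, mfa_enrolled => owner]; R7 [can_invite, ip_allowlisted => audit_required]; R9 [token_valid, role_admin => session_fresh]. ⇒ new: owner, audit_required, session_fresh.
[2] R3 [audit_required => restricted_mode]; R5 [owner, session_fresh => can_delete]. ⇒ new: restricted_mode, can_delete.
[3] R4 [restricted_mode, role_viewer => can_write]; R10 [restricted_mode, mfa_enrolled => role_editor]. ⇒ new: can_write, role_editor.
[4] R6 [can_write, can_delete => admin_console]. ⇒ new: admin_console.
admin_console first appears in round 4.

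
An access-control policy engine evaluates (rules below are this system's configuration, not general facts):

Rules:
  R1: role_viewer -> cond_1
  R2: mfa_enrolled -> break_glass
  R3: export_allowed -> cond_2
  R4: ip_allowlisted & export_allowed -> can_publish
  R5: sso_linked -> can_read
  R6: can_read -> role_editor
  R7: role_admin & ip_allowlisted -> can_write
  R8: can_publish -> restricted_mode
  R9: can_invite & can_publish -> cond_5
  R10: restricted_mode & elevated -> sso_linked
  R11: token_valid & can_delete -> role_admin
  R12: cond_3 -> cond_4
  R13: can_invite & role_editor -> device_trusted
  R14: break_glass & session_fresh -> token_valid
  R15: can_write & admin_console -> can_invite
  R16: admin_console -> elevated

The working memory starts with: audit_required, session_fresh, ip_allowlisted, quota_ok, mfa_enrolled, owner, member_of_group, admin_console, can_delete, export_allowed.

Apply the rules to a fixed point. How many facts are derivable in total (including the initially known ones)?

24

Round 1 fires R2, R3, R4, R16, giving break_glass, cond_2, can_publish, elevated.
Round 2 fires R8, R14, giving restricted_mode, token_valid.
Round 3 fires R10, R11, giving sso_linked, role_admin.
Round 4 fires R5, R7, giving can_read, can_write.
Round 5 fires R6, R15, giving role_editor, can_invite.
Round 6 fires R9, R13, giving cond_5, device_trusted.
Closure: {admin_console, audit_required, break_glass, can_delete, can_invite, can_publish, can_read, can_write, cond_2, cond_5, device_trusted, elevated, export_allowed, ip_allowlisted, member_of_group, mfa_enrolled, owner, quota_ok, restricted_mode, role_admin, role_editor, session_fresh, sso_linked, token_valid} — 24 facts.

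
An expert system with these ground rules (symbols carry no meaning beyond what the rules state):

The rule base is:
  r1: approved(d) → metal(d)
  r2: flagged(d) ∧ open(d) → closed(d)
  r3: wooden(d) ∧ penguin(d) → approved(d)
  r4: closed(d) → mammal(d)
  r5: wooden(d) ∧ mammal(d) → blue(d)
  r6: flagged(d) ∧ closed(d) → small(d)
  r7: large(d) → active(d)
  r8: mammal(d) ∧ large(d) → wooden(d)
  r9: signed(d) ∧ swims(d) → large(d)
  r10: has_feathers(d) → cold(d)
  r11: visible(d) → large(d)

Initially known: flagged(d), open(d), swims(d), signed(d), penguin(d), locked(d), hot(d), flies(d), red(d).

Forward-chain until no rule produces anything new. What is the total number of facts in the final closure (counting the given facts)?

Round 1: r2 [flagged(d) ∧ open(d) → closed(d)]; r9 [signed(d) ∧ swims(d) → large(d)]. Adds closed(d), large(d).
Round 2: r4 [closed(d) → mammal(d)]; r6 [flagged(d) ∧ closed(d) → small(d)]; r7 [large(d) → active(d)]. Adds mammal(d), small(d), active(d).
Round 3: r8 [mammal(d) ∧ large(d) → wooden(d)]. Adds wooden(d).
Round 4: r3 [wooden(d) ∧ penguin(d) → approved(d)]; r5 [wooden(d) ∧ mammal(d) → blue(d)]. Adds approved(d), blue(d).
Round 5: r1 [approved(d) → metal(d)]. Adds metal(d).
Closure: {active(d), approved(d), blue(d), closed(d), flagged(d), flies(d), hot(d), large(d), locked(d), mammal(d), metal(d), open(d), penguin(d), red(d), signed(d), small(d), swims(d), wooden(d)} — 18 facts.

18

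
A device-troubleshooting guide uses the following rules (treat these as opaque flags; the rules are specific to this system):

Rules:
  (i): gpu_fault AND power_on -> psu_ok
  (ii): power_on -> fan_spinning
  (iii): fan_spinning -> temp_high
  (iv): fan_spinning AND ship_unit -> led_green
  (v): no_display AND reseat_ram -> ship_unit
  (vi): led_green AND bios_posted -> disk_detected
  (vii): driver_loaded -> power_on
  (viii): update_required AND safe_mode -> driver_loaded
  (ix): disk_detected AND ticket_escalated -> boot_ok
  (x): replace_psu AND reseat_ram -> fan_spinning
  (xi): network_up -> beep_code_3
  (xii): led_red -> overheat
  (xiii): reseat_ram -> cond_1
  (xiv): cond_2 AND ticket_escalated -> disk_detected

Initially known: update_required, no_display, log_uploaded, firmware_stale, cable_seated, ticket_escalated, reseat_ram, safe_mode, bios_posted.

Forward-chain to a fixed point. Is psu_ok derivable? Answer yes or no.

no

Round 1: (v) [no_display AND reseat_ram -> ship_unit]; (viii) [update_required AND safe_mode -> driver_loaded]; (xiii) [reseat_ram -> cond_1]. New: ship_unit, driver_loaded, cond_1.
Round 2: (vii) [driver_loaded -> power_on]. New: power_on.
Round 3: (ii) [power_on -> fan_spinning]. New: fan_spinning.
Round 4: (iii) [fan_spinning -> temp_high]; (iv) [fan_spinning AND ship_unit -> led_green]. New: temp_high, led_green.
Round 5: (vi) [led_green AND bios_posted -> disk_detected]. New: disk_detected.
Round 6: (ix) [disk_detected AND ticket_escalated -> boot_ok]. New: boot_ok.
Fixed point reached. psu_ok is concluded only by (i); (i) needs gpu_fault (never derived).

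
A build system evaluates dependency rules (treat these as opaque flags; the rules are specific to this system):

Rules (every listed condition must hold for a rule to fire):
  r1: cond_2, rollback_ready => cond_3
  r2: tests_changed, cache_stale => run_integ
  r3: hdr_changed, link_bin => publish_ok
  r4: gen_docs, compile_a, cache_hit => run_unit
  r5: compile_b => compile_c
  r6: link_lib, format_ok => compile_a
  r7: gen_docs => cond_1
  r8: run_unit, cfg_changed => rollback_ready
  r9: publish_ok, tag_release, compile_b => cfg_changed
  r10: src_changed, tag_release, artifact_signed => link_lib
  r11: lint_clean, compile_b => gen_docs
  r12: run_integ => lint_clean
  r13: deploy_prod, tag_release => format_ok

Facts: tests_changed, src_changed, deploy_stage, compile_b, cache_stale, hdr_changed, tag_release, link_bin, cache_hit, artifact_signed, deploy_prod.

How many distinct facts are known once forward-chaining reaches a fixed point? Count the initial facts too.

23

Round 1 fires r2, r3, r5, r10, r13, giving run_integ, publish_ok, compile_c, link_lib, format_ok.
Round 2 fires r6, r9, r12, giving compile_a, cfg_changed, lint_clean.
Round 3 fires r11, giving gen_docs.
Round 4 fires r4, r7, giving run_unit, cond_1.
Round 5 fires r8, giving rollback_ready.
Closure: {artifact_signed, cache_hit, cache_stale, cfg_changed, compile_a, compile_b, compile_c, cond_1, deploy_prod, deploy_stage, format_ok, gen_docs, hdr_changed, link_bin, link_lib, lint_clean, publish_ok, rollback_ready, run_integ, run_unit, src_changed, tag_release, tests_changed} — 23 facts.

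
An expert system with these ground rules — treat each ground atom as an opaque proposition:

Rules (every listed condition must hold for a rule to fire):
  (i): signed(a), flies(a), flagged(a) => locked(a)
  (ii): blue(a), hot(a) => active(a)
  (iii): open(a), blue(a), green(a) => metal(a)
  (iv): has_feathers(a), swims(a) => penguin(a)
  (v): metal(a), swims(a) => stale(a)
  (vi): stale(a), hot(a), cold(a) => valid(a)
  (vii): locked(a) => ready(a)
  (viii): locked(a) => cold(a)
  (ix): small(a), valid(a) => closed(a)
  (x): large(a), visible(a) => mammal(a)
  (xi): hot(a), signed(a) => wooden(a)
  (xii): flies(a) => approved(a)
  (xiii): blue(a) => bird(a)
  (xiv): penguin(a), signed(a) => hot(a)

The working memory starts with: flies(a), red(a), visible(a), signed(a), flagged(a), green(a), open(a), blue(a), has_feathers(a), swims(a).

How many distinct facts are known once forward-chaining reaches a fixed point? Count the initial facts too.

Round 1: (i) [signed(a), flies(a), flagged(a) => locked(a)]; (iii) [open(a), blue(a), green(a) => metal(a)]; (iv) [has_feathers(a), swims(a) => penguin(a)]; (xii) [flies(a) => approved(a)]; (xiii) [blue(a) => bird(a)]. New: locked(a), metal(a), penguin(a), approved(a), bird(a).
Round 2: (v) [metal(a), swims(a) => stale(a)]; (vii) [locked(a) => ready(a)]; (viii) [locked(a) => cold(a)]; (xiv) [penguin(a), signed(a) => hot(a)]. New: stale(a), ready(a), cold(a), hot(a).
Round 3: (ii) [blue(a), hot(a) => active(a)]; (vi) [stale(a), hot(a), cold(a) => valid(a)]; (xi) [hot(a), signed(a) => wooden(a)]. New: active(a), valid(a), wooden(a).
Closure: {active(a), approved(a), bird(a), blue(a), cold(a), flagged(a), flies(a), green(a), has_feathers(a), hot(a), locked(a), metal(a), open(a), penguin(a), ready(a), red(a), signed(a), stale(a), swims(a), valid(a), visible(a), wooden(a)} — 22 facts.

22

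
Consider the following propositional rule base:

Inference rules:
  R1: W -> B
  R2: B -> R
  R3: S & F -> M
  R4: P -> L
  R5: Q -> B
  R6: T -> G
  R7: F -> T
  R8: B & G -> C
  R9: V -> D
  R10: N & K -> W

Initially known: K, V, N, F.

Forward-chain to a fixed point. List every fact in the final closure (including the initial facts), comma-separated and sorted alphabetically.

B, C, D, F, G, K, N, R, T, V, W

Round 1 fires R7, R9, R10, giving T, D, W.
Round 2 fires R1, R6, giving B, G.
Round 3 fires R2, R8, giving R, C.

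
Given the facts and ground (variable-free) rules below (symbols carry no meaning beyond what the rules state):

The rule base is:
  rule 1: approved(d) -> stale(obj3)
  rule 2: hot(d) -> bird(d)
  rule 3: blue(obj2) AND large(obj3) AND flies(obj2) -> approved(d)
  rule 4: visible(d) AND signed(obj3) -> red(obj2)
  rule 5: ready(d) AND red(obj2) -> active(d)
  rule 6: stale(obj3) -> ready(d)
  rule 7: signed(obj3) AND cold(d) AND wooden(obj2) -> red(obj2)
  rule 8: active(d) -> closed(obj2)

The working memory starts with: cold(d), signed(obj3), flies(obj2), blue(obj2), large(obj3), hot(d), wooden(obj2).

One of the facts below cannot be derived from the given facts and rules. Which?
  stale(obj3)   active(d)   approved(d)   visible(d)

visible(d)

Round 1: rule 2 [hot(d) -> bird(d)]; rule 3 [blue(obj2) AND large(obj3) AND flies(obj2) -> approved(d)]; rule 7 [signed(obj3) AND cold(d) AND wooden(obj2) -> red(obj2)]. New: bird(d), approved(d), red(obj2).
Round 2: rule 1 [approved(d) -> stale(obj3)]. New: stale(obj3).
Round 3: rule 6 [stale(obj3) -> ready(d)]. New: ready(d).
Round 4: rule 5 [ready(d) AND red(obj2) -> active(d)]. New: active(d).
Round 5: rule 8 [active(d) -> closed(obj2)]. New: closed(obj2).
Derived: stale(obj3) (round 2), active(d) (round 4), approved(d) (round 1). visible(d) never appears in any round.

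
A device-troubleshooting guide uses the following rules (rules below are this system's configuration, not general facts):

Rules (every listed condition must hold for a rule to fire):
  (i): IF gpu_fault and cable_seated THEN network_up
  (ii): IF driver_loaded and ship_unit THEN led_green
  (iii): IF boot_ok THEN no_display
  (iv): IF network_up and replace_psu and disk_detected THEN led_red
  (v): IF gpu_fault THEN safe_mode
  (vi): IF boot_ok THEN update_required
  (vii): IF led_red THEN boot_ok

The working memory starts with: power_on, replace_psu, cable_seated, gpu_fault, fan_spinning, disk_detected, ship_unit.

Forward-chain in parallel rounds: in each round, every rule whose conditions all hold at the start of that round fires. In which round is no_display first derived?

4

Round 1: (i) [IF gpu_fault and cable_seated THEN network_up]; (v) [IF gpu_fault THEN safe_mode]. New: network_up, safe_mode.
Round 2: (iv) [IF network_up and replace_psu and disk_detected THEN led_red]. New: led_red.
Round 3: (vii) [IF led_red THEN boot_ok]. New: boot_ok.
Round 4: (iii) [IF boot_ok THEN no_display]; (vi) [IF boot_ok THEN update_required]. New: no_display, update_required.
no_display first appears in round 4.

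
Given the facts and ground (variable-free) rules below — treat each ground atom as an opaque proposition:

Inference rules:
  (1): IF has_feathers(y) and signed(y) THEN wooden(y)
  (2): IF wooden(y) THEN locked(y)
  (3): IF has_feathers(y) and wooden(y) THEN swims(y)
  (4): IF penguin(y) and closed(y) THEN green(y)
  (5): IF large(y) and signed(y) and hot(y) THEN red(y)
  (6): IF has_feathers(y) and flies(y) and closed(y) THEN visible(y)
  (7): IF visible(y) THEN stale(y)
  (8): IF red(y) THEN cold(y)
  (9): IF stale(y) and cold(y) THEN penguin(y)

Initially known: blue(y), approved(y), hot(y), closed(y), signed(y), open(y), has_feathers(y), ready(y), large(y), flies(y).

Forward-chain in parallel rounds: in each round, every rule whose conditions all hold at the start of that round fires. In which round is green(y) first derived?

4

Round 1 fires (1), (5), (6), giving wooden(y), red(y), visible(y).
Round 2 fires (2), (3), (7), (8), giving locked(y), swims(y), stale(y), cold(y).
Round 3 fires (9), giving penguin(y).
Round 4 fires (4), giving green(y).
green(y) first appears in round 4.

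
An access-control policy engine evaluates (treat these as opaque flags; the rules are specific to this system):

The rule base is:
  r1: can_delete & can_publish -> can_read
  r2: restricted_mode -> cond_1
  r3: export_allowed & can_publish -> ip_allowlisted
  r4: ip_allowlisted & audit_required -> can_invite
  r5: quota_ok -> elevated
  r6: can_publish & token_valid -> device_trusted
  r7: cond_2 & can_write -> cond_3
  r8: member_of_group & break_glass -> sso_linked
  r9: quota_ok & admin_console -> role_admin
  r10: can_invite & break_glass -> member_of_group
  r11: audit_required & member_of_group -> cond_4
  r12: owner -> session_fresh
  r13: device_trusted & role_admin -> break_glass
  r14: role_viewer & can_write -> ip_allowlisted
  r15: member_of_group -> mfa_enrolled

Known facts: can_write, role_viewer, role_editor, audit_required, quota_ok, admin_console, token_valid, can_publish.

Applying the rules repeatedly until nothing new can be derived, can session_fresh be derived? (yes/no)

no

Round 1 fires r5, r6, r9, r14, giving elevated, device_trusted, role_admin, ip_allowlisted.
Round 2 fires r4, r13, giving can_invite, break_glass.
Round 3 fires r10, giving member_of_group.
Round 4 fires r8, r11, r15, giving sso_linked, cond_4, mfa_enrolled.
Fixed point reached. session_fresh is concluded only by r12; r12 needs owner (never derived).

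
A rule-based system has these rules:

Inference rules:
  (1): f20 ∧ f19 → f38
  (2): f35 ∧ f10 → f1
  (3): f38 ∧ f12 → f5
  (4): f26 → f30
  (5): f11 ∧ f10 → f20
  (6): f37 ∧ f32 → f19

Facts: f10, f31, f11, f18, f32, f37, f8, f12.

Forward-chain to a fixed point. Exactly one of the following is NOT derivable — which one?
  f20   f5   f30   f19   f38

f30

Round 1: (5) [f11 ∧ f10 → f20]; (6) [f37 ∧ f32 → f19]. New: f20, f19.
Round 2: (1) [f20 ∧ f19 → f38]. New: f38.
Round 3: (3) [f38 ∧ f12 → f5]. New: f5.
Derived: f5 (round 3), f19 (round 1), f20 (round 1), f38 (round 2). f30 never appears in any round.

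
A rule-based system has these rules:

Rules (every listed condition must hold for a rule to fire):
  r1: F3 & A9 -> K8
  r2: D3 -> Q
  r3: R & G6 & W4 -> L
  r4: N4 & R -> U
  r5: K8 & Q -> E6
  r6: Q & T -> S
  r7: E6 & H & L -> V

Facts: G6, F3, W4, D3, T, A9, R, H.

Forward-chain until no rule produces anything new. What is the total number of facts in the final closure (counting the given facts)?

14

Round 1 fires r1, r2, r3, giving K8, Q, L.
Round 2 fires r5, r6, giving E6, S.
Round 3 fires r7, giving V.
Closure: {A9, D3, E6, F3, G6, H, K8, L, Q, R, S, T, V, W4} — 14 facts.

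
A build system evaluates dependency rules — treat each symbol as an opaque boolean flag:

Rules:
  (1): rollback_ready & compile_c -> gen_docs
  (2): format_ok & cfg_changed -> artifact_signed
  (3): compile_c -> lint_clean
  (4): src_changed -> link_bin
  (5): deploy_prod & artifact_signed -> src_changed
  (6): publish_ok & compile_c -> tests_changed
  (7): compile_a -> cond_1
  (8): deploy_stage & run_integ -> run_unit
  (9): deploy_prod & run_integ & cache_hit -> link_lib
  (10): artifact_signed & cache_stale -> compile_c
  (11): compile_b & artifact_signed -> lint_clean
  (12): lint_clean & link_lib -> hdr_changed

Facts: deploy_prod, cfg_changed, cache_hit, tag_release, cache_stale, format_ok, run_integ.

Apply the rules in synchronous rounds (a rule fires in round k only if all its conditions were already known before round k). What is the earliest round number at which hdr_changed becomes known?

4

Round 1 fires (2), (9), giving artifact_signed, link_lib.
Round 2 fires (5), (10), giving src_changed, compile_c.
Round 3 fires (3), (4), giving lint_clean, link_bin.
Round 4 fires (12), giving hdr_changed.
hdr_changed first appears in round 4.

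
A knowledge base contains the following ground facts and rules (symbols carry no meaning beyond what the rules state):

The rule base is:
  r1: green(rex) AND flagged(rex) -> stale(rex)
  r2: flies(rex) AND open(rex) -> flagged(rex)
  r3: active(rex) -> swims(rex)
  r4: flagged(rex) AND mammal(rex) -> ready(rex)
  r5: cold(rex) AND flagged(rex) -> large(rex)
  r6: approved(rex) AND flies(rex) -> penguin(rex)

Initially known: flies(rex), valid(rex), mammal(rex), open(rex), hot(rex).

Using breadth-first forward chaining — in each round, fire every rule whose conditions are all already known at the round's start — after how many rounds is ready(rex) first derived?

2

[1] r2 [flies(rex) AND open(rex) -> flagged(rex)]. ⇒ new: flagged(rex).
[2] r4 [flagged(rex) AND mammal(rex) -> ready(rex)]. ⇒ new: ready(rex).
ready(rex) first appears in round 2.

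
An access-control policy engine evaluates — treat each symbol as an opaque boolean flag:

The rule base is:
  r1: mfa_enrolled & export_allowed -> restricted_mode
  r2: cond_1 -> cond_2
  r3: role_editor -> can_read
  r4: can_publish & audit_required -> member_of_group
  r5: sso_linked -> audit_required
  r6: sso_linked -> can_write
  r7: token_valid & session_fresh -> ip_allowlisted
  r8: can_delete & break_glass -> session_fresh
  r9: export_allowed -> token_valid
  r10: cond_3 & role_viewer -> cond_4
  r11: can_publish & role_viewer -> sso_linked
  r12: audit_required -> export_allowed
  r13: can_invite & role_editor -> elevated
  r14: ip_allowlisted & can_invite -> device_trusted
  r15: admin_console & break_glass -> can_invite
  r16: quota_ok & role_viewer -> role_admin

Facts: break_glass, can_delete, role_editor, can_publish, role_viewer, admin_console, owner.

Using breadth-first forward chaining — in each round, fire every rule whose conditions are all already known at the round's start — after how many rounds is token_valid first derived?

4

[1] r3 [role_editor -> can_read]; r8 [can_delete & break_glass -> session_fresh]; r11 [can_publish & role_viewer -> sso_linked]; r15 [admin_console & break_glass -> can_invite]. ⇒ new: can_read, session_fresh, sso_linked, can_invite.
[2] r5 [sso_linked -> audit_required]; r6 [sso_linked -> can_write]; r13 [can_invite & role_editor -> elevated]. ⇒ new: audit_required, can_write, elevated.
[3] r4 [can_publish & audit_required -> member_of_group]; r12 [audit_required -> export_allowed]. ⇒ new: member_of_group, export_allowed.
[4] r9 [export_allowed -> token_valid]. ⇒ new: token_valid.
token_valid first appears in round 4.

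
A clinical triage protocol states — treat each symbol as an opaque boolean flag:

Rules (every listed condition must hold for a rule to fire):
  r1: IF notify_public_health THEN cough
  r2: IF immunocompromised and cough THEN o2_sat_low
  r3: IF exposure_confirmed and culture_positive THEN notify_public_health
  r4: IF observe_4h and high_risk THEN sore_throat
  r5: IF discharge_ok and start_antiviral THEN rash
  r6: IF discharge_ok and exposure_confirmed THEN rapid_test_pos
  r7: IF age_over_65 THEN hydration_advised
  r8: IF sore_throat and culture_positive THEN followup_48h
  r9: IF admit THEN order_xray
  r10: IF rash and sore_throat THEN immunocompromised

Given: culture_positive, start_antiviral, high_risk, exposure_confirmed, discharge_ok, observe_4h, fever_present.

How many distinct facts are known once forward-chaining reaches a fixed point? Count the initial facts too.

15

Round 1: r3 [IF exposure_confirmed and culture_positive THEN notify_public_health]; r4 [IF observe_4h and high_risk THEN sore_throat]; r5 [IF discharge_ok and start_antiviral THEN rash]; r6 [IF discharge_ok and exposure_confirmed THEN rapid_test_pos]. Adds notify_public_health, sore_throat, rash, rapid_test_pos.
Round 2: r1 [IF notify_public_health THEN cough]; r8 [IF sore_throat and culture_positive THEN followup_48h]; r10 [IF rash and sore_throat THEN immunocompromised]. Adds cough, followup_48h, immunocompromised.
Round 3: r2 [IF immunocompromised and cough THEN o2_sat_low]. Adds o2_sat_low.
Closure: {cough, culture_positive, discharge_ok, exposure_confirmed, fever_present, followup_48h, high_risk, immunocompromised, notify_public_health, o2_sat_low, observe_4h, rapid_test_pos, rash, sore_throat, start_antiviral} — 15 facts.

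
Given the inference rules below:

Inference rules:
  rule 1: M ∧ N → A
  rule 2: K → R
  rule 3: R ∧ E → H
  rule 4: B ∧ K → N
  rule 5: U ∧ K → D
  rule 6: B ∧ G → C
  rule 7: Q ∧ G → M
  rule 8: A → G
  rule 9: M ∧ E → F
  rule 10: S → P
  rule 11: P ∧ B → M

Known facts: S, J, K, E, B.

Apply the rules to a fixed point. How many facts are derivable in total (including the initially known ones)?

Round 1: rule 2 [K → R]; rule 4 [B ∧ K → N]; rule 10 [S → P]. Adds R, N, P.
Round 2: rule 3 [R ∧ E → H]; rule 11 [P ∧ B → M]. Adds H, M.
Round 3: rule 1 [M ∧ N → A]; rule 9 [M ∧ E → F]. Adds A, F.
Round 4: rule 8 [A → G]. Adds G.
Round 5: rule 6 [B ∧ G → C]. Adds C.
Closure: {A, B, C, E, F, G, H, J, K, M, N, P, R, S} — 14 facts.

14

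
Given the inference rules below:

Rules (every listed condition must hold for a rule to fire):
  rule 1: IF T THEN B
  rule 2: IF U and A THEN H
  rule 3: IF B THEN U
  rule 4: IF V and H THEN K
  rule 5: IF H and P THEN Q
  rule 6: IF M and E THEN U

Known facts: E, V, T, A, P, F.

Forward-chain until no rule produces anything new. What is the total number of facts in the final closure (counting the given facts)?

Round 1 fires rule 1, giving B.
Round 2 fires rule 3, giving U.
Round 3 fires rule 2, giving H.
Round 4 fires rule 4, rule 5, giving K, Q.
Closure: {A, B, E, F, H, K, P, Q, T, U, V} — 11 facts.

11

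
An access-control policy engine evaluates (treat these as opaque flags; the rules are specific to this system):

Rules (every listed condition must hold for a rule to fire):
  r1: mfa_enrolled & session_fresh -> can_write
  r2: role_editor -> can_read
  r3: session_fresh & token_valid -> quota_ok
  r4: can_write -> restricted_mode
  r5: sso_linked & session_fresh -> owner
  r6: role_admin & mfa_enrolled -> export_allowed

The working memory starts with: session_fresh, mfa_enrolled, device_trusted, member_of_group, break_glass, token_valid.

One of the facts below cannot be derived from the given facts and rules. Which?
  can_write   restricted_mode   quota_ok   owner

Round 1 fires r1, r3, giving can_write, quota_ok.
Round 2 fires r4, giving restricted_mode.
Derived: quota_ok (round 1), can_write (round 1), restricted_mode (round 2). owner never appears in any round.

owner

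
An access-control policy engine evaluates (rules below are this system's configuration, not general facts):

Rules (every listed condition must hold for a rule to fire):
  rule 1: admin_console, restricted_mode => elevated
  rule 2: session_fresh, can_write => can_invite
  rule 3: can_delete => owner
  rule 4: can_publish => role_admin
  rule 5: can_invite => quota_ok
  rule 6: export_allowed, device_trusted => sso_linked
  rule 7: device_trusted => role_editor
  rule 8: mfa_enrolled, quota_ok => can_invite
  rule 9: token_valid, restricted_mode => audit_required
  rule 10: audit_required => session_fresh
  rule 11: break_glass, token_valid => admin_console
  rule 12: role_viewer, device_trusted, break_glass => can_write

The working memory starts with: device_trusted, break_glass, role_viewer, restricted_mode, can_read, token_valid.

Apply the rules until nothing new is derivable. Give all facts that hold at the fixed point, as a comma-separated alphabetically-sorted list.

Round 1: rule 7 [device_trusted => role_editor]; rule 9 [token_valid, restricted_mode => audit_required]; rule 11 [break_glass, token_valid => admin_console]; rule 12 [role_viewer, device_trusted, break_glass => can_write]. New: role_editor, audit_required, admin_console, can_write.
Round 2: rule 1 [admin_console, restricted_mode => elevated]; rule 10 [audit_required => session_fresh]. New: elevated, session_fresh.
Round 3: rule 2 [session_fresh, can_write => can_invite]. New: can_invite.
Round 4: rule 5 [can_invite => quota_ok]. New: quota_ok.

admin_console, audit_required, break_glass, can_invite, can_read, can_write, device_trusted, elevated, quota_ok, restricted_mode, role_editor, role_viewer, session_fresh, token_valid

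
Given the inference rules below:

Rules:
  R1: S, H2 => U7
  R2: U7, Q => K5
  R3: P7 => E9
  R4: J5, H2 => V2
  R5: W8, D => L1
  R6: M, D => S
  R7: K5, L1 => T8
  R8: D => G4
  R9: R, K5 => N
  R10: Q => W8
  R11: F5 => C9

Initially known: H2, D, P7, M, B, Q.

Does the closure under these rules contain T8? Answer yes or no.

yes

Round 1: R3 [P7 => E9]; R6 [M, D => S]; R8 [D => G4]; R10 [Q => W8]. Adds E9, S, G4, W8.
Round 2: R1 [S, H2 => U7]; R5 [W8, D => L1]. Adds U7, L1.
Round 3: R2 [U7, Q => K5]. Adds K5.
Round 4: R7 [K5, L1 => T8]. Adds T8.
T8 appears in round 4, so it is derivable.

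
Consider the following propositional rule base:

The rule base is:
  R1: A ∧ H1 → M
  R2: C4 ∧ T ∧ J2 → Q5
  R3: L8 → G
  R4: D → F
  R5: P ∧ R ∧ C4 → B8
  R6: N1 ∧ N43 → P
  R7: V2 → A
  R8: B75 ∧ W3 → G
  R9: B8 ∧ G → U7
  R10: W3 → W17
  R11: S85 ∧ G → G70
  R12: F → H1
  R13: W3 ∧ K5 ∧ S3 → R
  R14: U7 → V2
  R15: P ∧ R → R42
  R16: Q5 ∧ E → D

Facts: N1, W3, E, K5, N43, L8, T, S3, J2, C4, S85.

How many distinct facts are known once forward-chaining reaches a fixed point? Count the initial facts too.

Round 1 fires R2, R3, R6, R10, R13, giving Q5, G, P, W17, R.
Round 2 fires R5, R11, R15, R16, giving B8, G70, R42, D.
Round 3 fires R4, R9, giving F, U7.
Round 4 fires R12, R14, giving H1, V2.
Round 5 fires R7, giving A.
Round 6 fires R1, giving M.
Closure: {A, B8, C4, D, E, F, G, G70, H1, J2, K5, L8, M, N1, N43, P, Q5, R, R42, S3, S85, T, U7, V2, W17, W3} — 26 facts.

26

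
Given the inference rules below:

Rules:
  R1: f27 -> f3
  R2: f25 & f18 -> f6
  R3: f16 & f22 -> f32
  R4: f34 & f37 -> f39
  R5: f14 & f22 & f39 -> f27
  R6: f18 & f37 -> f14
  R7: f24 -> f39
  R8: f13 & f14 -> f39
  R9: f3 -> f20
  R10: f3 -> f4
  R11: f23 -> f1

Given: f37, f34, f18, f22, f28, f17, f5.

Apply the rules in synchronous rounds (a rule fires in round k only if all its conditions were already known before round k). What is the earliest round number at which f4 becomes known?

Round 1 fires R4, R6, giving f39, f14.
Round 2 fires R5, giving f27.
Round 3 fires R1, giving f3.
Round 4 fires R9, R10, giving f20, f4.
f4 first appears in round 4.

4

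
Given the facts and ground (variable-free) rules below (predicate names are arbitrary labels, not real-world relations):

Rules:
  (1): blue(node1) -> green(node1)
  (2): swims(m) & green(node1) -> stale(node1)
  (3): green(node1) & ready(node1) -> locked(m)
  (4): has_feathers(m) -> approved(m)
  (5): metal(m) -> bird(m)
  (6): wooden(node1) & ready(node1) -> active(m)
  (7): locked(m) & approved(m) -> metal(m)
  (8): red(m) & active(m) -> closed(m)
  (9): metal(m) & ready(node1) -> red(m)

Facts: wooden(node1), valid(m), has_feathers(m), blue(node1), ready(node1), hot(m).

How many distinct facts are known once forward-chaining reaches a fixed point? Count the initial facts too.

[1] (1) [blue(node1) -> green(node1)]; (4) [has_feathers(m) -> approved(m)]; (6) [wooden(node1) & ready(node1) -> active(m)]. ⇒ new: green(node1), approved(m), active(m).
[2] (3) [green(node1) & ready(node1) -> locked(m)]. ⇒ new: locked(m).
[3] (7) [locked(m) & approved(m) -> metal(m)]. ⇒ new: metal(m).
[4] (5) [metal(m) -> bird(m)]; (9) [metal(m) & ready(node1) -> red(m)]. ⇒ new: bird(m), red(m).
[5] (8) [red(m) & active(m) -> closed(m)]. ⇒ new: closed(m).
Closure: {active(m), approved(m), bird(m), blue(node1), closed(m), green(node1), has_feathers(m), hot(m), locked(m), metal(m), ready(node1), red(m), valid(m), wooden(node1)} — 14 facts.

14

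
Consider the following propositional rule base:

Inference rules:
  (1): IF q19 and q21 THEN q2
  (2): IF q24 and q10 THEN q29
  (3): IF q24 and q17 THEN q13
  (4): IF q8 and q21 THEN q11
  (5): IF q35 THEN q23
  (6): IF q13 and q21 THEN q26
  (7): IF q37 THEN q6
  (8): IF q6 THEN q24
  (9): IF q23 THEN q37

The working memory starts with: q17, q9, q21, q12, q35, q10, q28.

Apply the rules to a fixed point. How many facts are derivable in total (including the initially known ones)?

Round 1 fires (5), giving q23.
Round 2 fires (9), giving q37.
Round 3 fires (7), giving q6.
Round 4 fires (8), giving q24.
Round 5 fires (2), (3), giving q29, q13.
Round 6 fires (6), giving q26.
Closure: {q10, q12, q13, q17, q21, q23, q24, q26, q28, q29, q35, q37, q6, q9} — 14 facts.

14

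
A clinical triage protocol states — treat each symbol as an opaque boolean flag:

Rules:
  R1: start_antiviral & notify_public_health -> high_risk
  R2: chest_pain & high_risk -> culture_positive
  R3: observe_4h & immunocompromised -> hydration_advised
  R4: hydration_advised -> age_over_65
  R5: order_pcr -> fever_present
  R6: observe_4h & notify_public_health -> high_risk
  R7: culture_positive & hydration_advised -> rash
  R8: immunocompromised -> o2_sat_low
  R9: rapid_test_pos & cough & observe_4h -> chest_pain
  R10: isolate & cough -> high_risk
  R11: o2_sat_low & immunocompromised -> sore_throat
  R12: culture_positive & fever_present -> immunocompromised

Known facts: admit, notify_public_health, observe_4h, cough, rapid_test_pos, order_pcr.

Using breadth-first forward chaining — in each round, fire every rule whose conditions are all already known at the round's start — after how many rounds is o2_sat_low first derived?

4

[1] R5 [order_pcr -> fever_present]; R6 [observe_4h & notify_public_health -> high_risk]; R9 [rapid_test_pos & cough & observe_4h -> chest_pain]. ⇒ new: fever_present, high_risk, chest_pain.
[2] R2 [chest_pain & high_risk -> culture_positive]. ⇒ new: culture_positive.
[3] R12 [culture_positive & fever_present -> immunocompromised]. ⇒ new: immunocompromised.
[4] R3 [observe_4h & immunocompromised -> hydration_advised]; R8 [immunocompromised -> o2_sat_low]. ⇒ new: hydration_advised, o2_sat_low.
o2_sat_low first appears in round 4.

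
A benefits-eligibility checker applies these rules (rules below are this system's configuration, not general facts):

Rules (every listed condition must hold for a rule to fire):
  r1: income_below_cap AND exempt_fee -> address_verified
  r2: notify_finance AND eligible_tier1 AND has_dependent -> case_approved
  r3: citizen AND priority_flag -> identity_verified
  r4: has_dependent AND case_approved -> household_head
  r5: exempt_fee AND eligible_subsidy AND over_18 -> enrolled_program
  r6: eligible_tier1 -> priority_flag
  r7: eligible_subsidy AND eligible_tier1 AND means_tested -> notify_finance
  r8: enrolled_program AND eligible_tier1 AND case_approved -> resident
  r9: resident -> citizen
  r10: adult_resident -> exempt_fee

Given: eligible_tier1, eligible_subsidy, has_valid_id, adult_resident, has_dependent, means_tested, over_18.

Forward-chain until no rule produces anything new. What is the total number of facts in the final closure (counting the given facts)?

Round 1: r6 [eligible_tier1 -> priority_flag]; r7 [eligible_subsidy AND eligible_tier1 AND means_tested -> notify_finance]; r10 [adult_resident -> exempt_fee]. Adds priority_flag, notify_finance, exempt_fee.
Round 2: r2 [notify_finance AND eligible_tier1 AND has_dependent -> case_approved]; r5 [exempt_fee AND eligible_subsidy AND over_18 -> enrolled_program]. Adds case_approved, enrolled_program.
Round 3: r4 [has_dependent AND case_approved -> household_head]; r8 [enrolled_program AND eligible_tier1 AND case_approved -> resident]. Adds household_head, resident.
Round 4: r9 [resident -> citizen]. Adds citizen.
Round 5: r3 [citizen AND priority_flag -> identity_verified]. Adds identity_verified.
Closure: {adult_resident, case_approved, citizen, eligible_subsidy, eligible_tier1, enrolled_program, exempt_fee, has_dependent, has_valid_id, household_head, identity_verified, means_tested, notify_finance, over_18, priority_flag, resident} — 16 facts.

16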